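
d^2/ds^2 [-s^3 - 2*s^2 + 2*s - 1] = -6*s - 4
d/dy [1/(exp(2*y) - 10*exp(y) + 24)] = 2*(5 - exp(y))*exp(y)/(exp(2*y) - 10*exp(y) + 24)^2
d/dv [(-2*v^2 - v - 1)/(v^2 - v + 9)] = (3*v^2 - 34*v - 10)/(v^4 - 2*v^3 + 19*v^2 - 18*v + 81)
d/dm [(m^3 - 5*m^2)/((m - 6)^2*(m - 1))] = 4*m*(-2*m^2 + 12*m - 15)/(m^5 - 20*m^4 + 145*m^3 - 450*m^2 + 540*m - 216)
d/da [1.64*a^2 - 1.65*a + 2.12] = 3.28*a - 1.65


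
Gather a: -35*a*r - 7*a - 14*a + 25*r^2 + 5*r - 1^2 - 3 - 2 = a*(-35*r - 21) + 25*r^2 + 5*r - 6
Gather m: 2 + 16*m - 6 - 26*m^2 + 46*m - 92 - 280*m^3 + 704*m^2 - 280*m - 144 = -280*m^3 + 678*m^2 - 218*m - 240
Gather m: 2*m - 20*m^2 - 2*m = -20*m^2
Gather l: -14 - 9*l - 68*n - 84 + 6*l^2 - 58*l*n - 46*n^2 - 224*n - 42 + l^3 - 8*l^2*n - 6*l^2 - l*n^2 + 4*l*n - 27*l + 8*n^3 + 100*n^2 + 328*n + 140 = l^3 - 8*l^2*n + l*(-n^2 - 54*n - 36) + 8*n^3 + 54*n^2 + 36*n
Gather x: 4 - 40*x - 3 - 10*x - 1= -50*x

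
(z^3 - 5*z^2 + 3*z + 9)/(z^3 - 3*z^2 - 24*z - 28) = (-z^3 + 5*z^2 - 3*z - 9)/(-z^3 + 3*z^2 + 24*z + 28)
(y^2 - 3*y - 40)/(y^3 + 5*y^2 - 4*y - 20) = (y - 8)/(y^2 - 4)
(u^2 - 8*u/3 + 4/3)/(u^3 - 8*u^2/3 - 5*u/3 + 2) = (u - 2)/(u^2 - 2*u - 3)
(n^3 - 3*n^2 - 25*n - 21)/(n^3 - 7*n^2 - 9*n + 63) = (n + 1)/(n - 3)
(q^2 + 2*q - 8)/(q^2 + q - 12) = (q - 2)/(q - 3)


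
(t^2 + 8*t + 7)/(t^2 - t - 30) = (t^2 + 8*t + 7)/(t^2 - t - 30)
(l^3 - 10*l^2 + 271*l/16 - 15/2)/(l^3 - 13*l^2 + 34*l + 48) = (l^2 - 2*l + 15/16)/(l^2 - 5*l - 6)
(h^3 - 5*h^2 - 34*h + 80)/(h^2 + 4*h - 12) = (h^2 - 3*h - 40)/(h + 6)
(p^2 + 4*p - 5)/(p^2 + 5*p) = (p - 1)/p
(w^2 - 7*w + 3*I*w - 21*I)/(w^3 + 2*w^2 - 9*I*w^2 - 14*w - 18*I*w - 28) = (w^2 + w*(-7 + 3*I) - 21*I)/(w^3 + w^2*(2 - 9*I) + w*(-14 - 18*I) - 28)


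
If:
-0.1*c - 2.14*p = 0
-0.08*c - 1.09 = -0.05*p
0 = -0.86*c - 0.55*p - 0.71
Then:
No Solution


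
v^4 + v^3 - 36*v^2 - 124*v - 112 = (v - 7)*(v + 2)^2*(v + 4)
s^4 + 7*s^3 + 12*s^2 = s^2*(s + 3)*(s + 4)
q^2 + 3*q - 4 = (q - 1)*(q + 4)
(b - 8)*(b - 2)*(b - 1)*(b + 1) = b^4 - 10*b^3 + 15*b^2 + 10*b - 16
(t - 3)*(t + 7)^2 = t^3 + 11*t^2 + 7*t - 147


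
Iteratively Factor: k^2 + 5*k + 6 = (k + 3)*(k + 2)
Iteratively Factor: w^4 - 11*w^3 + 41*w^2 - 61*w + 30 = (w - 1)*(w^3 - 10*w^2 + 31*w - 30) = (w - 5)*(w - 1)*(w^2 - 5*w + 6) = (w - 5)*(w - 2)*(w - 1)*(w - 3)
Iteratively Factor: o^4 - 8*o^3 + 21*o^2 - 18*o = (o - 3)*(o^3 - 5*o^2 + 6*o) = o*(o - 3)*(o^2 - 5*o + 6) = o*(o - 3)^2*(o - 2)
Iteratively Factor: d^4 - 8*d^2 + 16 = (d - 2)*(d^3 + 2*d^2 - 4*d - 8) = (d - 2)*(d + 2)*(d^2 - 4) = (d - 2)*(d + 2)^2*(d - 2)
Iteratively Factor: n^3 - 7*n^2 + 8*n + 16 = (n + 1)*(n^2 - 8*n + 16) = (n - 4)*(n + 1)*(n - 4)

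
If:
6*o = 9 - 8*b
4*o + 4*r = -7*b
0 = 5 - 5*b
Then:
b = 1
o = 1/6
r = -23/12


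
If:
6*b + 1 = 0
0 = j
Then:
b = -1/6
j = 0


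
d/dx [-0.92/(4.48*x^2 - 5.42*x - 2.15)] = (8.2432*x - 4.9864)/(-4.48*x^2 + 5.42*x + 2.15)^2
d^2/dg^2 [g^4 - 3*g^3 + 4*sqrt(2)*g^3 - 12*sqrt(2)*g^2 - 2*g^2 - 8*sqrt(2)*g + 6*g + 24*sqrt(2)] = 12*g^2 - 18*g + 24*sqrt(2)*g - 24*sqrt(2) - 4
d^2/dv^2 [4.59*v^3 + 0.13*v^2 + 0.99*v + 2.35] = 27.54*v + 0.26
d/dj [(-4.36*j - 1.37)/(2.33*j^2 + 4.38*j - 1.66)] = (10.1588*j^2 + 6.3842*j + 13.2382)/(5.4289*j^4 + 20.4108*j^3 + 11.4488*j^2 - 14.5416*j + 2.7556)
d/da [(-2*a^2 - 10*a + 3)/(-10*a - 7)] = 4*(5*a^2 + 7*a + 25)/(100*a^2 + 140*a + 49)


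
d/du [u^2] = 2*u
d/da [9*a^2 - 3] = 18*a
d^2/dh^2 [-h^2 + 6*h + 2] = -2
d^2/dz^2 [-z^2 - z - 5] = -2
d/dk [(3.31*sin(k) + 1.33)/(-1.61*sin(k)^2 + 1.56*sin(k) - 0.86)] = (5.3291*sin(k)^2 + 4.2826*sin(k) - 4.9214)*cos(k)/(2.5921*sin(k)^4 - 5.0232*sin(k)^3 + 5.2028*sin(k)^2 - 2.6832*sin(k) + 0.7396)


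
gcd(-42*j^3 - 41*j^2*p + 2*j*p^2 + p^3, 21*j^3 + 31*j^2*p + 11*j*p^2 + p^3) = 7*j^2 + 8*j*p + p^2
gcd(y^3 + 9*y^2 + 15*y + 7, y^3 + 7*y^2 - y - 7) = y^2 + 8*y + 7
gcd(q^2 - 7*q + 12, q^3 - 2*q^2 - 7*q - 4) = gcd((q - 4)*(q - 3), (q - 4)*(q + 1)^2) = q - 4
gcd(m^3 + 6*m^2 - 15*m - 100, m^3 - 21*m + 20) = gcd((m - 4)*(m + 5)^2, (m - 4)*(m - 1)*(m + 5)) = m^2 + m - 20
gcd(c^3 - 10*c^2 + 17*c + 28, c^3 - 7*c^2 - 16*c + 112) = c^2 - 11*c + 28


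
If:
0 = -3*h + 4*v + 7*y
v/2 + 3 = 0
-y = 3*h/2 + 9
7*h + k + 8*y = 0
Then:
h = -58/9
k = 358/9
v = -6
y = 2/3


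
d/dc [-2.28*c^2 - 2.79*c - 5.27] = -4.56*c - 2.79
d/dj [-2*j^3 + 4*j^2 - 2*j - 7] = -6*j^2 + 8*j - 2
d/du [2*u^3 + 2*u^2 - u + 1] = 6*u^2 + 4*u - 1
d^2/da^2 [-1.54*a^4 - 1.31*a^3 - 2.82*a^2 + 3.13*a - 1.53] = -18.48*a^2 - 7.86*a - 5.64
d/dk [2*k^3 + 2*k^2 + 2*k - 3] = 6*k^2 + 4*k + 2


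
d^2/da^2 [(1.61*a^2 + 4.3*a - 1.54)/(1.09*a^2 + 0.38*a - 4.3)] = (8.88393600000001*a^3 + 34.298376*a^2 + 117.097392*a + 58.709488)/(1.295029*a^6 + 1.354434*a^5 - 14.854302*a^4 - 10.631488*a^3 + 58.59954*a^2 + 21.0786*a - 79.507)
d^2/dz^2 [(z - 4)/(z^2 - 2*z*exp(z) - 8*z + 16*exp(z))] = 2*(4*(z - 4)*(z*exp(z) - z - 7*exp(z) + 4)^2 + (z^2 - 2*z*exp(z) - 8*z + 16*exp(z))*(2*z*exp(z) - 2*z - (z - 4)*(-z*exp(z) + 6*exp(z) + 1) - 14*exp(z) + 8))/(z^2 - 2*z*exp(z) - 8*z + 16*exp(z))^3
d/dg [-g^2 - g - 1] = -2*g - 1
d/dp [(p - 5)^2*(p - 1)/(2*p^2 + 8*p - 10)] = (p^2 + 10*p - 75)/(2*(p^2 + 10*p + 25))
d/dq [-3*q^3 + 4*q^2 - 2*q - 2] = -9*q^2 + 8*q - 2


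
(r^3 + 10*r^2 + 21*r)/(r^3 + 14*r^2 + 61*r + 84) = r/(r + 4)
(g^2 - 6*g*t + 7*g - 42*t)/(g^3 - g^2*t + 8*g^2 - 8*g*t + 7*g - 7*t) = (-g + 6*t)/(-g^2 + g*t - g + t)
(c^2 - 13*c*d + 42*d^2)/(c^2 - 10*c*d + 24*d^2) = (c - 7*d)/(c - 4*d)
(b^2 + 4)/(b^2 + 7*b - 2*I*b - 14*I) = (b + 2*I)/(b + 7)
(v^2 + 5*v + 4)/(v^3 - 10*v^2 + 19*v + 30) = (v + 4)/(v^2 - 11*v + 30)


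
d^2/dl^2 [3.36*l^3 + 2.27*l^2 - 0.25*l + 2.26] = 20.16*l + 4.54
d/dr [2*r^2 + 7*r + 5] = 4*r + 7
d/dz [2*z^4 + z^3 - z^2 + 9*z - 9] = 8*z^3 + 3*z^2 - 2*z + 9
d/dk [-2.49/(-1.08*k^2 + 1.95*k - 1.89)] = (4.8555 - 5.3784*k)/(1.08*k^2 - 1.95*k + 1.89)^2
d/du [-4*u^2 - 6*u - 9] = -8*u - 6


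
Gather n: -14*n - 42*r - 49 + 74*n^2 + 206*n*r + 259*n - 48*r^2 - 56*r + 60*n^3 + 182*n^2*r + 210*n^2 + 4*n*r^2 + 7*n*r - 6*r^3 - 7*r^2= 60*n^3 + n^2*(182*r + 284) + n*(4*r^2 + 213*r + 245) - 6*r^3 - 55*r^2 - 98*r - 49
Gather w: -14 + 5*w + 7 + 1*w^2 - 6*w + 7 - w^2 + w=0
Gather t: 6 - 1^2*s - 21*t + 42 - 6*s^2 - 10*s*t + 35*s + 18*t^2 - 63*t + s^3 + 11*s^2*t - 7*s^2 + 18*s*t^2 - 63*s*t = s^3 - 13*s^2 + 34*s + t^2*(18*s + 18) + t*(11*s^2 - 73*s - 84) + 48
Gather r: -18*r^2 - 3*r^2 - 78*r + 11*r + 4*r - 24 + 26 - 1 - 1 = -21*r^2 - 63*r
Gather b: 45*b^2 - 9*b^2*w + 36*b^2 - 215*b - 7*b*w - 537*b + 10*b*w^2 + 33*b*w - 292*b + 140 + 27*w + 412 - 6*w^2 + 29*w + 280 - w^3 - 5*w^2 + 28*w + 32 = b^2*(81 - 9*w) + b*(10*w^2 + 26*w - 1044) - w^3 - 11*w^2 + 84*w + 864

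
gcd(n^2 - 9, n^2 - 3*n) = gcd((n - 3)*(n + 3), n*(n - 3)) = n - 3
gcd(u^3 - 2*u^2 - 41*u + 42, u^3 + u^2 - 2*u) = u - 1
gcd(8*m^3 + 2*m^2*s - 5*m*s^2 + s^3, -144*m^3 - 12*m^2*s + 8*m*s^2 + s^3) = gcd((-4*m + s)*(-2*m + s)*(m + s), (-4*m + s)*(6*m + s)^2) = -4*m + s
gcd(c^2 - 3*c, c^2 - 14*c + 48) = 1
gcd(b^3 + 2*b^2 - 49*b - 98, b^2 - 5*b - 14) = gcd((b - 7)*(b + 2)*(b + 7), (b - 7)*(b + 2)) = b^2 - 5*b - 14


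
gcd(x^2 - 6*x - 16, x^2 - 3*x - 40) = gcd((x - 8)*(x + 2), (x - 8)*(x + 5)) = x - 8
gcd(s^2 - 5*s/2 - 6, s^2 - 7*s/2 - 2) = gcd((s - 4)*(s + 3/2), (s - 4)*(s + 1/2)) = s - 4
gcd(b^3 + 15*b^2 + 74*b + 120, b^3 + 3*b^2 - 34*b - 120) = b^2 + 9*b + 20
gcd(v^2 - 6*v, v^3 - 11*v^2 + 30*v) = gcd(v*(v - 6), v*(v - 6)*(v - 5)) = v^2 - 6*v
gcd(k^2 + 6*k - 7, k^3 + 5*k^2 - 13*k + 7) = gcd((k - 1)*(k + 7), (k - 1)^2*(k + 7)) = k^2 + 6*k - 7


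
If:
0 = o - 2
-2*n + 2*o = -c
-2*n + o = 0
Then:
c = -2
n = 1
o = 2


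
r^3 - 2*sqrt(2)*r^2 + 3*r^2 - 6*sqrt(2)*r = r*(r + 3)*(r - 2*sqrt(2))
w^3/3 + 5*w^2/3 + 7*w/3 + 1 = (w/3 + 1)*(w + 1)^2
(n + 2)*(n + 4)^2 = n^3 + 10*n^2 + 32*n + 32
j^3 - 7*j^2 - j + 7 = (j - 7)*(j - 1)*(j + 1)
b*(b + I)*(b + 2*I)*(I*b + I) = I*b^4 - 3*b^3 + I*b^3 - 3*b^2 - 2*I*b^2 - 2*I*b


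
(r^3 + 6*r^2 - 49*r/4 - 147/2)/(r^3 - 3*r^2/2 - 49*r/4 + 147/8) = 2*(r + 6)/(2*r - 3)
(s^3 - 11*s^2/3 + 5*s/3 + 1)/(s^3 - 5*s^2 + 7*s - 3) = (s + 1/3)/(s - 1)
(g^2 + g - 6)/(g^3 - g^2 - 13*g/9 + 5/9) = 9*(g^2 + g - 6)/(9*g^3 - 9*g^2 - 13*g + 5)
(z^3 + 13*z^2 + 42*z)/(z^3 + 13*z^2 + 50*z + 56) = z*(z + 6)/(z^2 + 6*z + 8)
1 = 1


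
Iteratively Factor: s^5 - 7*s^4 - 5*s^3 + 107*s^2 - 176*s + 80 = (s - 1)*(s^4 - 6*s^3 - 11*s^2 + 96*s - 80) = (s - 1)*(s + 4)*(s^3 - 10*s^2 + 29*s - 20) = (s - 5)*(s - 1)*(s + 4)*(s^2 - 5*s + 4) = (s - 5)*(s - 1)^2*(s + 4)*(s - 4)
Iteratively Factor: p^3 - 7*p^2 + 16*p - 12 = (p - 2)*(p^2 - 5*p + 6) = (p - 3)*(p - 2)*(p - 2)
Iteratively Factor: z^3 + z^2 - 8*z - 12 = (z + 2)*(z^2 - z - 6) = (z - 3)*(z + 2)*(z + 2)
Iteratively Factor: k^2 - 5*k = (k)*(k - 5)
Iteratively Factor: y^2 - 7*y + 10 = (y - 5)*(y - 2)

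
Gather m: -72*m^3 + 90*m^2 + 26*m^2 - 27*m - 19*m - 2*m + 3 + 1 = -72*m^3 + 116*m^2 - 48*m + 4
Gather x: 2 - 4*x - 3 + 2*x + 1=-2*x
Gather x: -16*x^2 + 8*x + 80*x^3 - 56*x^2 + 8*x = 80*x^3 - 72*x^2 + 16*x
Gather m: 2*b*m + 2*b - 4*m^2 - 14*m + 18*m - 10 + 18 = 2*b - 4*m^2 + m*(2*b + 4) + 8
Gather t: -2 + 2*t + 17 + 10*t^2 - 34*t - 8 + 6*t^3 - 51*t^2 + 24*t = 6*t^3 - 41*t^2 - 8*t + 7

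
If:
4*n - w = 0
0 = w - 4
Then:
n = 1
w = 4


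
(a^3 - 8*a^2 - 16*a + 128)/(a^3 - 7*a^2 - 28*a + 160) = (a + 4)/(a + 5)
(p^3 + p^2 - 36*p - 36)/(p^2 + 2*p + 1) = (p^2 - 36)/(p + 1)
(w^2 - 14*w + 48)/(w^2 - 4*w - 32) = (w - 6)/(w + 4)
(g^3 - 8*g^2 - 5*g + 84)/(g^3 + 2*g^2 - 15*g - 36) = (g - 7)/(g + 3)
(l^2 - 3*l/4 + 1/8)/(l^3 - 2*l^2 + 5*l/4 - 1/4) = (4*l - 1)/(2*(2*l^2 - 3*l + 1))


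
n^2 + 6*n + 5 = (n + 1)*(n + 5)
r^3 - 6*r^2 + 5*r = r*(r - 5)*(r - 1)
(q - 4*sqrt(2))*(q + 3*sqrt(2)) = q^2 - sqrt(2)*q - 24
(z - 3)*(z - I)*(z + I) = z^3 - 3*z^2 + z - 3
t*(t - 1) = t^2 - t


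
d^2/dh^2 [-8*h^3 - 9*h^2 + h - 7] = -48*h - 18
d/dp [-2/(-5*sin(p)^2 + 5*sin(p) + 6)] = 10*(1 - 2*sin(p))*cos(p)/(-5*sin(p)^2 + 5*sin(p) + 6)^2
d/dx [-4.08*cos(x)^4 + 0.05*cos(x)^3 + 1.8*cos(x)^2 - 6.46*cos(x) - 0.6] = (16.32*cos(x)^3 - 0.15*cos(x)^2 - 3.6*cos(x) + 6.46)*sin(x)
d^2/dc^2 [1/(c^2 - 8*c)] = 2*(-c*(c - 8) + 4*(c - 4)^2)/(c^3*(c - 8)^3)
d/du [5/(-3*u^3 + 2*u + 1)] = 5*(9*u^2 - 2)/(-3*u^3 + 2*u + 1)^2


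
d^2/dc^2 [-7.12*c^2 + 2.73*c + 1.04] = -14.2400000000000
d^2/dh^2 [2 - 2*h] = 0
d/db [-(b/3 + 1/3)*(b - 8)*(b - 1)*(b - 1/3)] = -4*b^3/3 + 25*b^2/3 - 10*b/9 - 25/9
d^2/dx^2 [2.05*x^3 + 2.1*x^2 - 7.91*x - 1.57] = 12.3*x + 4.2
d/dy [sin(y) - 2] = cos(y)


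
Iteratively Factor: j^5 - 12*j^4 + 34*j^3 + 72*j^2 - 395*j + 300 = (j - 4)*(j^4 - 8*j^3 + 2*j^2 + 80*j - 75) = (j - 4)*(j + 3)*(j^3 - 11*j^2 + 35*j - 25) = (j - 5)*(j - 4)*(j + 3)*(j^2 - 6*j + 5) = (j - 5)*(j - 4)*(j - 1)*(j + 3)*(j - 5)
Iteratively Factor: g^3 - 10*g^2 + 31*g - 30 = (g - 5)*(g^2 - 5*g + 6) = (g - 5)*(g - 3)*(g - 2)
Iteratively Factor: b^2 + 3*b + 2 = (b + 2)*(b + 1)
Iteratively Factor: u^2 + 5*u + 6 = (u + 3)*(u + 2)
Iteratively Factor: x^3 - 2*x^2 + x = (x - 1)*(x^2 - x) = (x - 1)^2*(x)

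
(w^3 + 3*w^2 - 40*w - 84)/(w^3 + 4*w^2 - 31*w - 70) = (w - 6)/(w - 5)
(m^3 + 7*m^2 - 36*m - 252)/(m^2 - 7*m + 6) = (m^2 + 13*m + 42)/(m - 1)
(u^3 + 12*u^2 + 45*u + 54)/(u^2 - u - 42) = (u^2 + 6*u + 9)/(u - 7)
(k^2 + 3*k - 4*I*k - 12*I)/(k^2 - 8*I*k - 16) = (k + 3)/(k - 4*I)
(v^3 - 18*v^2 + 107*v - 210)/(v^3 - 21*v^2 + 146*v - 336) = (v - 5)/(v - 8)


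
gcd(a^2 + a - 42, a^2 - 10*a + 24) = a - 6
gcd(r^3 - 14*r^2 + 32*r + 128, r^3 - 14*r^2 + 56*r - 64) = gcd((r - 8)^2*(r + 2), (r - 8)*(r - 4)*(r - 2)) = r - 8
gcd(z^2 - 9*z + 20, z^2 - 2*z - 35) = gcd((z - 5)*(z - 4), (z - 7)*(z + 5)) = 1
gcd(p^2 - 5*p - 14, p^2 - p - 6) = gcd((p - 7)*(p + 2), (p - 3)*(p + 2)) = p + 2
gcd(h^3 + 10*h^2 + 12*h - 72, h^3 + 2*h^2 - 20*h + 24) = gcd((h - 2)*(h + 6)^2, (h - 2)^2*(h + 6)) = h^2 + 4*h - 12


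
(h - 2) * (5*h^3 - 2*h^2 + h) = 5*h^4 - 12*h^3 + 5*h^2 - 2*h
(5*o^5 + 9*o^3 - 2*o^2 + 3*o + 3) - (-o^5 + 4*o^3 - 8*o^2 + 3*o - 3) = 6*o^5 + 5*o^3 + 6*o^2 + 6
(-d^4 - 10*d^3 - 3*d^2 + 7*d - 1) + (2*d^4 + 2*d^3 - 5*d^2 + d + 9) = d^4 - 8*d^3 - 8*d^2 + 8*d + 8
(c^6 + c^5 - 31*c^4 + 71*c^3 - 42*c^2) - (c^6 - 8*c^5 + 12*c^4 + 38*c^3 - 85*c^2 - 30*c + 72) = 9*c^5 - 43*c^4 + 33*c^3 + 43*c^2 + 30*c - 72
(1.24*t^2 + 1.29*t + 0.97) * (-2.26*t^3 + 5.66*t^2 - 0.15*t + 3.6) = -2.8024*t^5 + 4.103*t^4 + 4.9232*t^3 + 9.7607*t^2 + 4.4985*t + 3.492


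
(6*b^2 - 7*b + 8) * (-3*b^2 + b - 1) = -18*b^4 + 27*b^3 - 37*b^2 + 15*b - 8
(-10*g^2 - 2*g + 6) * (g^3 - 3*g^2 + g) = -10*g^5 + 28*g^4 + 2*g^3 - 20*g^2 + 6*g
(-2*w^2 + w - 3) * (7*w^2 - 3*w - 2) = -14*w^4 + 13*w^3 - 20*w^2 + 7*w + 6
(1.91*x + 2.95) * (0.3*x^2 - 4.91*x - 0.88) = 0.573*x^3 - 8.4931*x^2 - 16.1653*x - 2.596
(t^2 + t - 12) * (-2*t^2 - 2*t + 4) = -2*t^4 - 4*t^3 + 26*t^2 + 28*t - 48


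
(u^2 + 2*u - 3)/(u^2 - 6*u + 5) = (u + 3)/(u - 5)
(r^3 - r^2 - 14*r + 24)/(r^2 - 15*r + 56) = (r^3 - r^2 - 14*r + 24)/(r^2 - 15*r + 56)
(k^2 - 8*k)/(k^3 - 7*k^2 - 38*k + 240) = k/(k^2 + k - 30)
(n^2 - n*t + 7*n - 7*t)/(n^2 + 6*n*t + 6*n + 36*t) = (n^2 - n*t + 7*n - 7*t)/(n^2 + 6*n*t + 6*n + 36*t)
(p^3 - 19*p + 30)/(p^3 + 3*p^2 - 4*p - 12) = (p^2 + 2*p - 15)/(p^2 + 5*p + 6)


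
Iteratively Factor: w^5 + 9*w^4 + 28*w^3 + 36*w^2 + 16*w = (w + 1)*(w^4 + 8*w^3 + 20*w^2 + 16*w) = (w + 1)*(w + 4)*(w^3 + 4*w^2 + 4*w) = (w + 1)*(w + 2)*(w + 4)*(w^2 + 2*w) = (w + 1)*(w + 2)^2*(w + 4)*(w)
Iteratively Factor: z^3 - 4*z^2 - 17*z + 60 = (z + 4)*(z^2 - 8*z + 15) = (z - 3)*(z + 4)*(z - 5)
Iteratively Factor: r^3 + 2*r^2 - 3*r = (r)*(r^2 + 2*r - 3) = r*(r - 1)*(r + 3)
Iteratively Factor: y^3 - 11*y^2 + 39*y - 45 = (y - 3)*(y^2 - 8*y + 15) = (y - 5)*(y - 3)*(y - 3)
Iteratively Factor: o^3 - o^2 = (o)*(o^2 - o) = o*(o - 1)*(o)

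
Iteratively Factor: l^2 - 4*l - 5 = (l + 1)*(l - 5)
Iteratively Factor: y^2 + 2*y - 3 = (y - 1)*(y + 3)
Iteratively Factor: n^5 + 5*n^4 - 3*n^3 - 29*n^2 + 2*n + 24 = (n + 3)*(n^4 + 2*n^3 - 9*n^2 - 2*n + 8) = (n - 2)*(n + 3)*(n^3 + 4*n^2 - n - 4) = (n - 2)*(n + 3)*(n + 4)*(n^2 - 1) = (n - 2)*(n - 1)*(n + 3)*(n + 4)*(n + 1)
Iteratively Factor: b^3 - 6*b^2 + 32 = (b - 4)*(b^2 - 2*b - 8) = (b - 4)^2*(b + 2)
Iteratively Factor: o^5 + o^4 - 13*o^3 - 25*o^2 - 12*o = (o + 3)*(o^4 - 2*o^3 - 7*o^2 - 4*o) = o*(o + 3)*(o^3 - 2*o^2 - 7*o - 4) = o*(o + 1)*(o + 3)*(o^2 - 3*o - 4) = o*(o - 4)*(o + 1)*(o + 3)*(o + 1)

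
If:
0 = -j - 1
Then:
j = -1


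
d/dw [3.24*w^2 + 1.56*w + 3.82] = 6.48*w + 1.56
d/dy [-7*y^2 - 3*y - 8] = -14*y - 3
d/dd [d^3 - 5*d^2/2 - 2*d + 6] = 3*d^2 - 5*d - 2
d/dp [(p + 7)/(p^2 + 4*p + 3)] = (p^2 + 4*p - 2*(p + 2)*(p + 7) + 3)/(p^2 + 4*p + 3)^2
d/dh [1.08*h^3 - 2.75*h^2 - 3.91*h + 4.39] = 3.24*h^2 - 5.5*h - 3.91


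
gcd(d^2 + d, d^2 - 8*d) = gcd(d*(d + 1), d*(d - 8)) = d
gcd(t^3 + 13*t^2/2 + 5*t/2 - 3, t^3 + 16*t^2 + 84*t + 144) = t + 6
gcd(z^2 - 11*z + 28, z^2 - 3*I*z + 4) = 1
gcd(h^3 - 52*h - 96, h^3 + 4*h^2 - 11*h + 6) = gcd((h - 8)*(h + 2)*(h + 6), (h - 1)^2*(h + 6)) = h + 6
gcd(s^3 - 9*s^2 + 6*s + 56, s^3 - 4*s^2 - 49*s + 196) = s^2 - 11*s + 28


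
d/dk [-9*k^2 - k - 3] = -18*k - 1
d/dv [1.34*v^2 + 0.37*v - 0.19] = 2.68*v + 0.37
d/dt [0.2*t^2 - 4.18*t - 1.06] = 0.4*t - 4.18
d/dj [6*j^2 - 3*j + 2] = 12*j - 3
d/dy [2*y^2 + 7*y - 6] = 4*y + 7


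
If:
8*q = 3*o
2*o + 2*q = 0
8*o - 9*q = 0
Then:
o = 0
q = 0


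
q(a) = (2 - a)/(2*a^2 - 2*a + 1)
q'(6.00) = 0.01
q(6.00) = -0.07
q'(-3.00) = 0.07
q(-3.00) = 0.20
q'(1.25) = -1.47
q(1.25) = 0.46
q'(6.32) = 0.01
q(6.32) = -0.06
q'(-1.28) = 0.35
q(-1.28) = 0.48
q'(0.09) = 3.28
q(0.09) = 2.28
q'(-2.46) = 0.11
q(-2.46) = 0.25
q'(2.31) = -0.10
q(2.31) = -0.04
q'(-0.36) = 1.57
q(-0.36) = 1.19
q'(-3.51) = 0.05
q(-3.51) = 0.17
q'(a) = (2 - 4*a)*(2 - a)/(2*a^2 - 2*a + 1)^2 - 1/(2*a^2 - 2*a + 1) = (2*a^2 - 8*a + 3)/(4*a^4 - 8*a^3 + 8*a^2 - 4*a + 1)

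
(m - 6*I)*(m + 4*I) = m^2 - 2*I*m + 24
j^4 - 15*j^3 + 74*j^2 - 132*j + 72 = (j - 6)^2*(j - 2)*(j - 1)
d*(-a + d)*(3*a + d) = -3*a^2*d + 2*a*d^2 + d^3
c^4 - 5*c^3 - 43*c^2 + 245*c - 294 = (c - 7)*(c - 3)*(c - 2)*(c + 7)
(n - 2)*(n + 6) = n^2 + 4*n - 12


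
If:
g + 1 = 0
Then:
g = -1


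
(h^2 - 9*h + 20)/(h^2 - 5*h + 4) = (h - 5)/(h - 1)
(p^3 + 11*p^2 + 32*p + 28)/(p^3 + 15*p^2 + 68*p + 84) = (p + 2)/(p + 6)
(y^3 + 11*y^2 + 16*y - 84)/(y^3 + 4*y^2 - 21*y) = (y^2 + 4*y - 12)/(y*(y - 3))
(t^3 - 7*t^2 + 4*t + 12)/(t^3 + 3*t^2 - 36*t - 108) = (t^2 - t - 2)/(t^2 + 9*t + 18)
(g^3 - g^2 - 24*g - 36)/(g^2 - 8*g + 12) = (g^2 + 5*g + 6)/(g - 2)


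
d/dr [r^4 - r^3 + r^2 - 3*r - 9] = 4*r^3 - 3*r^2 + 2*r - 3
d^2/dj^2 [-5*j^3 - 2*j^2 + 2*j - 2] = -30*j - 4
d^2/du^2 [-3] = 0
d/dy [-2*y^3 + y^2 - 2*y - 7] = -6*y^2 + 2*y - 2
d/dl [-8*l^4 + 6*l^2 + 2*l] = -32*l^3 + 12*l + 2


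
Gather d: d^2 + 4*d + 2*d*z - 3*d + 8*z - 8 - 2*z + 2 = d^2 + d*(2*z + 1) + 6*z - 6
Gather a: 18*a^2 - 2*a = 18*a^2 - 2*a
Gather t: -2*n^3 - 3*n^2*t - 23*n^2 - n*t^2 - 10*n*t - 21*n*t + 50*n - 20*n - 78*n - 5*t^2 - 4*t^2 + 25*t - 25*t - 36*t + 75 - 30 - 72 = -2*n^3 - 23*n^2 - 48*n + t^2*(-n - 9) + t*(-3*n^2 - 31*n - 36) - 27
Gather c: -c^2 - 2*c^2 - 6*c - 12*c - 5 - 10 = -3*c^2 - 18*c - 15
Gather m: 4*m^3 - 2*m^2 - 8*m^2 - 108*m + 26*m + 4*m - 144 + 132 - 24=4*m^3 - 10*m^2 - 78*m - 36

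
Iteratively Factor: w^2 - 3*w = (w)*(w - 3)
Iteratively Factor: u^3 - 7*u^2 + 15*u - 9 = (u - 1)*(u^2 - 6*u + 9) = (u - 3)*(u - 1)*(u - 3)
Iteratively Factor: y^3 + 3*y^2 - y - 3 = (y - 1)*(y^2 + 4*y + 3) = (y - 1)*(y + 3)*(y + 1)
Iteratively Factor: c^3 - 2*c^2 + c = (c - 1)*(c^2 - c) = (c - 1)^2*(c)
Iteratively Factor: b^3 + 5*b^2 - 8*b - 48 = (b - 3)*(b^2 + 8*b + 16) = (b - 3)*(b + 4)*(b + 4)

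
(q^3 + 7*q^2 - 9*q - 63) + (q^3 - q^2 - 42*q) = 2*q^3 + 6*q^2 - 51*q - 63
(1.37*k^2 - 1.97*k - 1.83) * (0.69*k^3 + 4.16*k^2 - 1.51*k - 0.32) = 0.9453*k^5 + 4.3399*k^4 - 11.5266*k^3 - 5.0765*k^2 + 3.3937*k + 0.5856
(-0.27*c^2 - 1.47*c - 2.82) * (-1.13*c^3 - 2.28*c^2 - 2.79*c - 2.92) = 0.3051*c^5 + 2.2767*c^4 + 7.2915*c^3 + 11.3193*c^2 + 12.1602*c + 8.2344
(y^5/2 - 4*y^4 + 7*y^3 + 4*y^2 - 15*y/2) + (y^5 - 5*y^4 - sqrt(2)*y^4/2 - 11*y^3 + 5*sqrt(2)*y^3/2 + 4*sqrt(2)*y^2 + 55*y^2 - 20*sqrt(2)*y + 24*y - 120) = 3*y^5/2 - 9*y^4 - sqrt(2)*y^4/2 - 4*y^3 + 5*sqrt(2)*y^3/2 + 4*sqrt(2)*y^2 + 59*y^2 - 20*sqrt(2)*y + 33*y/2 - 120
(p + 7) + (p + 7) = 2*p + 14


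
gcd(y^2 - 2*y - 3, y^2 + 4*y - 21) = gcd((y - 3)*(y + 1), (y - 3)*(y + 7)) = y - 3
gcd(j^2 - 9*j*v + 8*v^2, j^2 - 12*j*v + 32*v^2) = -j + 8*v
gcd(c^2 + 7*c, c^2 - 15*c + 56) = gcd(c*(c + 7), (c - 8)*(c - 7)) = 1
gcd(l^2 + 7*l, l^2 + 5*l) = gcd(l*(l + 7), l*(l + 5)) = l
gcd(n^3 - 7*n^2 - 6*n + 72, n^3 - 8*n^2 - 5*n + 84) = n^2 - n - 12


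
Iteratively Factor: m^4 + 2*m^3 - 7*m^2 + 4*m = (m - 1)*(m^3 + 3*m^2 - 4*m) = (m - 1)^2*(m^2 + 4*m) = m*(m - 1)^2*(m + 4)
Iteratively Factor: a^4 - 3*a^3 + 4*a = (a - 2)*(a^3 - a^2 - 2*a) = a*(a - 2)*(a^2 - a - 2) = a*(a - 2)^2*(a + 1)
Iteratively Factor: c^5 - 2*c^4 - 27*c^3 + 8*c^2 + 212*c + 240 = (c + 2)*(c^4 - 4*c^3 - 19*c^2 + 46*c + 120) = (c + 2)*(c + 3)*(c^3 - 7*c^2 + 2*c + 40) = (c - 5)*(c + 2)*(c + 3)*(c^2 - 2*c - 8) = (c - 5)*(c - 4)*(c + 2)*(c + 3)*(c + 2)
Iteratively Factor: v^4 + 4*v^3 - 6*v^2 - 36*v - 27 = (v + 3)*(v^3 + v^2 - 9*v - 9) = (v + 3)^2*(v^2 - 2*v - 3) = (v - 3)*(v + 3)^2*(v + 1)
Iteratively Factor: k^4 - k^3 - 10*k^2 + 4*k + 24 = (k - 2)*(k^3 + k^2 - 8*k - 12) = (k - 2)*(k + 2)*(k^2 - k - 6) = (k - 2)*(k + 2)^2*(k - 3)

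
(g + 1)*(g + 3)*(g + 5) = g^3 + 9*g^2 + 23*g + 15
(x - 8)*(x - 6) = x^2 - 14*x + 48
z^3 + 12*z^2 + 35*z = z*(z + 5)*(z + 7)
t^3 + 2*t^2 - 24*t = t*(t - 4)*(t + 6)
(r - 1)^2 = r^2 - 2*r + 1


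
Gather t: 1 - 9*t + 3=4 - 9*t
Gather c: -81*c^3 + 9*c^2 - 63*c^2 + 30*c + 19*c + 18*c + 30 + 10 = -81*c^3 - 54*c^2 + 67*c + 40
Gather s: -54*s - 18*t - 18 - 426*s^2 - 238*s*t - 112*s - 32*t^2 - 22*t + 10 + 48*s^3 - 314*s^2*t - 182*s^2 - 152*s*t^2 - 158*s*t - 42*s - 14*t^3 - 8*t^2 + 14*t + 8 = 48*s^3 + s^2*(-314*t - 608) + s*(-152*t^2 - 396*t - 208) - 14*t^3 - 40*t^2 - 26*t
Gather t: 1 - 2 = -1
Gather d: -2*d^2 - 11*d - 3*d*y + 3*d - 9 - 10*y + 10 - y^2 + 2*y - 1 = -2*d^2 + d*(-3*y - 8) - y^2 - 8*y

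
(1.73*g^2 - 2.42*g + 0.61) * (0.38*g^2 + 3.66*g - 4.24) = 0.6574*g^4 + 5.4122*g^3 - 15.9606*g^2 + 12.4934*g - 2.5864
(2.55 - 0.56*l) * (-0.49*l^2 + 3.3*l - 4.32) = 0.2744*l^3 - 3.0975*l^2 + 10.8342*l - 11.016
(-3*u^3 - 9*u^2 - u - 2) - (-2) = -3*u^3 - 9*u^2 - u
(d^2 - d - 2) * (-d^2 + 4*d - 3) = -d^4 + 5*d^3 - 5*d^2 - 5*d + 6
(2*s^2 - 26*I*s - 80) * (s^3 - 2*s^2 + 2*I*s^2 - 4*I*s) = 2*s^5 - 4*s^4 - 22*I*s^4 - 28*s^3 + 44*I*s^3 + 56*s^2 - 160*I*s^2 + 320*I*s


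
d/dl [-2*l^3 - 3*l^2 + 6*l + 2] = -6*l^2 - 6*l + 6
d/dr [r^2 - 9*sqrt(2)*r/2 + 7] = 2*r - 9*sqrt(2)/2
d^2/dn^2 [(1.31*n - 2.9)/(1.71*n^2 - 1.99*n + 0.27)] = ((15.1318 - 13.4406*n)*(1.71*n^2 - 1.99*n + 0.27) + (1.31*n - 2.9)*(3.42*n - 1.99)*(6.84*n - 3.98))/(1.71*n^2 - 1.99*n + 0.27)^3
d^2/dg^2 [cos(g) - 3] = -cos(g)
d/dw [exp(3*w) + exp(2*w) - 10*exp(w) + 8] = (3*exp(2*w) + 2*exp(w) - 10)*exp(w)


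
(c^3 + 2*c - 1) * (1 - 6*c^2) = -6*c^5 - 11*c^3 + 6*c^2 + 2*c - 1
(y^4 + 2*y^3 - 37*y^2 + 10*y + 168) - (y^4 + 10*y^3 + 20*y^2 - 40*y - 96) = -8*y^3 - 57*y^2 + 50*y + 264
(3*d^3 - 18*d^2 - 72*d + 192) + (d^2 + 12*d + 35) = 3*d^3 - 17*d^2 - 60*d + 227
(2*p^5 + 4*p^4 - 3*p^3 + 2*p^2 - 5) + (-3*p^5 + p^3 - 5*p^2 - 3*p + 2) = -p^5 + 4*p^4 - 2*p^3 - 3*p^2 - 3*p - 3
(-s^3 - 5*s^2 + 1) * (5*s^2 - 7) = -5*s^5 - 25*s^4 + 7*s^3 + 40*s^2 - 7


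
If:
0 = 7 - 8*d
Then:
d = 7/8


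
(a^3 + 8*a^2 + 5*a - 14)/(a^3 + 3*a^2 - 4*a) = (a^2 + 9*a + 14)/(a*(a + 4))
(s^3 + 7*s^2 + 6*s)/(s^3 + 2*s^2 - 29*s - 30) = s/(s - 5)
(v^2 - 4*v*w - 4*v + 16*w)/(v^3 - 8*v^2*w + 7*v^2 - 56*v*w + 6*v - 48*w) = (v^2 - 4*v*w - 4*v + 16*w)/(v^3 - 8*v^2*w + 7*v^2 - 56*v*w + 6*v - 48*w)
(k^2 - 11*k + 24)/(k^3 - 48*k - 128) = (k - 3)/(k^2 + 8*k + 16)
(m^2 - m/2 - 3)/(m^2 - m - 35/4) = 2*(-2*m^2 + m + 6)/(-4*m^2 + 4*m + 35)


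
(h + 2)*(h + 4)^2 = h^3 + 10*h^2 + 32*h + 32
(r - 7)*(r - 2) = r^2 - 9*r + 14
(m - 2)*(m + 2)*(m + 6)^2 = m^4 + 12*m^3 + 32*m^2 - 48*m - 144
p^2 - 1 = (p - 1)*(p + 1)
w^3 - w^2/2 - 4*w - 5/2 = (w - 5/2)*(w + 1)^2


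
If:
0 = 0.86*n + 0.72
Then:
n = -0.84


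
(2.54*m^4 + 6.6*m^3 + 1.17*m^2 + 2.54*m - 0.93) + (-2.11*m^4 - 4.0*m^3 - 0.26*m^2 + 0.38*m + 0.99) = 0.43*m^4 + 2.6*m^3 + 0.91*m^2 + 2.92*m + 0.0599999999999999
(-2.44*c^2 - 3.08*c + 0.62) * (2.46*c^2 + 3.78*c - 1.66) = -6.0024*c^4 - 16.8*c^3 - 6.0668*c^2 + 7.4564*c - 1.0292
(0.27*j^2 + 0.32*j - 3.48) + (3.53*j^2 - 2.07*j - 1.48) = 3.8*j^2 - 1.75*j - 4.96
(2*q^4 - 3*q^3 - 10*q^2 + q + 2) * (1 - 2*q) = -4*q^5 + 8*q^4 + 17*q^3 - 12*q^2 - 3*q + 2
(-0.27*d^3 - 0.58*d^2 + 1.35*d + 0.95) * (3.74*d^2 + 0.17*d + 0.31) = -1.0098*d^5 - 2.2151*d^4 + 4.8667*d^3 + 3.6027*d^2 + 0.58*d + 0.2945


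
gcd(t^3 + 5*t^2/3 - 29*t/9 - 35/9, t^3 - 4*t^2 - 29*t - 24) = t + 1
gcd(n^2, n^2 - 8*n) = n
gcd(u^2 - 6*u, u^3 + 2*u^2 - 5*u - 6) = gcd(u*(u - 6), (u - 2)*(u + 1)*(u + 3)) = 1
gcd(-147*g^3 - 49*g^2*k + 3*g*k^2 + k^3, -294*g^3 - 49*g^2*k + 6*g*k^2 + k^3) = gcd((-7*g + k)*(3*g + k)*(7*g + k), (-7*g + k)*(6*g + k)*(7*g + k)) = 49*g^2 - k^2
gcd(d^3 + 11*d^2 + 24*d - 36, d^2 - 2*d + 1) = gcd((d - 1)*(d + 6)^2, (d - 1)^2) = d - 1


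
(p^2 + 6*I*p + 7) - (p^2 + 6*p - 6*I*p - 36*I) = -6*p + 12*I*p + 7 + 36*I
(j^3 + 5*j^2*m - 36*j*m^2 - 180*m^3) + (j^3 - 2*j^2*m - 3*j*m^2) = 2*j^3 + 3*j^2*m - 39*j*m^2 - 180*m^3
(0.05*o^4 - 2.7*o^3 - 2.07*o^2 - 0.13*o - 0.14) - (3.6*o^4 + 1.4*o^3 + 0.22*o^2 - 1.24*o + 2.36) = -3.55*o^4 - 4.1*o^3 - 2.29*o^2 + 1.11*o - 2.5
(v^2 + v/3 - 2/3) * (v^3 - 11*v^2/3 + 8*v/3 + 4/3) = v^5 - 10*v^4/3 + 7*v^3/9 + 14*v^2/3 - 4*v/3 - 8/9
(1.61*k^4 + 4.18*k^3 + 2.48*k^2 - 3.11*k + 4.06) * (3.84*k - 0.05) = 6.1824*k^5 + 15.9707*k^4 + 9.3142*k^3 - 12.0664*k^2 + 15.7459*k - 0.203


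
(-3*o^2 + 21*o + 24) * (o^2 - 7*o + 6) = -3*o^4 + 42*o^3 - 141*o^2 - 42*o + 144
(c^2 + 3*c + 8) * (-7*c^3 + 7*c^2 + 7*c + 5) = -7*c^5 - 14*c^4 - 28*c^3 + 82*c^2 + 71*c + 40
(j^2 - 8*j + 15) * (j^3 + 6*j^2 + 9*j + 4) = j^5 - 2*j^4 - 24*j^3 + 22*j^2 + 103*j + 60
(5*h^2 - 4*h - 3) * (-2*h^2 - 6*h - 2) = -10*h^4 - 22*h^3 + 20*h^2 + 26*h + 6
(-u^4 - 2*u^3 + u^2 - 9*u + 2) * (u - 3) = -u^5 + u^4 + 7*u^3 - 12*u^2 + 29*u - 6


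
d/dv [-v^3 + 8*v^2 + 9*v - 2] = -3*v^2 + 16*v + 9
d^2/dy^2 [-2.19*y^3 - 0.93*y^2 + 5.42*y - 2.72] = -13.14*y - 1.86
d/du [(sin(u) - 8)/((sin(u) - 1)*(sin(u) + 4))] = (16*sin(u) + cos(u)^2 + 19)*cos(u)/((sin(u) - 1)^2*(sin(u) + 4)^2)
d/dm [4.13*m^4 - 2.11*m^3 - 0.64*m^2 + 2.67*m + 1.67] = 16.52*m^3 - 6.33*m^2 - 1.28*m + 2.67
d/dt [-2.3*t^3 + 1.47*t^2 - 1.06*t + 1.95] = -6.9*t^2 + 2.94*t - 1.06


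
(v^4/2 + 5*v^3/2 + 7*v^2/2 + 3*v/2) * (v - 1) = v^5/2 + 2*v^4 + v^3 - 2*v^2 - 3*v/2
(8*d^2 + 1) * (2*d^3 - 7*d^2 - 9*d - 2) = 16*d^5 - 56*d^4 - 70*d^3 - 23*d^2 - 9*d - 2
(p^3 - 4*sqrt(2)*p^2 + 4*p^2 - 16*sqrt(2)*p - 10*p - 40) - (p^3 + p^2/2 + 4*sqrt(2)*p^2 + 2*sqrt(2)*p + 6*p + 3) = -8*sqrt(2)*p^2 + 7*p^2/2 - 18*sqrt(2)*p - 16*p - 43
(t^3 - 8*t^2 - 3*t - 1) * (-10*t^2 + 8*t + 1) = -10*t^5 + 88*t^4 - 33*t^3 - 22*t^2 - 11*t - 1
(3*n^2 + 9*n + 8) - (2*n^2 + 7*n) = n^2 + 2*n + 8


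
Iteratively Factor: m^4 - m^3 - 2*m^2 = (m - 2)*(m^3 + m^2) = m*(m - 2)*(m^2 + m) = m*(m - 2)*(m + 1)*(m)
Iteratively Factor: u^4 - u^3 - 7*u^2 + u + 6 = (u + 2)*(u^3 - 3*u^2 - u + 3) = (u - 1)*(u + 2)*(u^2 - 2*u - 3) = (u - 1)*(u + 1)*(u + 2)*(u - 3)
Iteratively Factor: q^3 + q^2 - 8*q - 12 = (q + 2)*(q^2 - q - 6) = (q - 3)*(q + 2)*(q + 2)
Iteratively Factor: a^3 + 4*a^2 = (a)*(a^2 + 4*a) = a^2*(a + 4)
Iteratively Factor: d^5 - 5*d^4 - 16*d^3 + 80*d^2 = (d)*(d^4 - 5*d^3 - 16*d^2 + 80*d) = d*(d - 5)*(d^3 - 16*d) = d*(d - 5)*(d - 4)*(d^2 + 4*d) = d*(d - 5)*(d - 4)*(d + 4)*(d)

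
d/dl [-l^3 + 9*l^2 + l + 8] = -3*l^2 + 18*l + 1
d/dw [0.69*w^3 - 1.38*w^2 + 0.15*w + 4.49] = 2.07*w^2 - 2.76*w + 0.15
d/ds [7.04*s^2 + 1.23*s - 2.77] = 14.08*s + 1.23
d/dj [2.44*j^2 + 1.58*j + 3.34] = 4.88*j + 1.58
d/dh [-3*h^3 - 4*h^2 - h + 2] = -9*h^2 - 8*h - 1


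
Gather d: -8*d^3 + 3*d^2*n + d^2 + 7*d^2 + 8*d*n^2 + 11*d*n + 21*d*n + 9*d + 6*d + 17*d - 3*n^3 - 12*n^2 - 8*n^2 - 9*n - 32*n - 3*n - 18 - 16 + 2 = -8*d^3 + d^2*(3*n + 8) + d*(8*n^2 + 32*n + 32) - 3*n^3 - 20*n^2 - 44*n - 32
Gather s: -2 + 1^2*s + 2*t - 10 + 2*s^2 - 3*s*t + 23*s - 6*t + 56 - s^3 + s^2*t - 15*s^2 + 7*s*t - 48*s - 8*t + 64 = -s^3 + s^2*(t - 13) + s*(4*t - 24) - 12*t + 108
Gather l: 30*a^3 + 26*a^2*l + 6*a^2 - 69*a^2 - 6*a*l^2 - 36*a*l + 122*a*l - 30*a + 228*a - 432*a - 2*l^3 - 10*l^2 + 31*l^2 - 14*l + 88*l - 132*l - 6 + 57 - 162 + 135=30*a^3 - 63*a^2 - 234*a - 2*l^3 + l^2*(21 - 6*a) + l*(26*a^2 + 86*a - 58) + 24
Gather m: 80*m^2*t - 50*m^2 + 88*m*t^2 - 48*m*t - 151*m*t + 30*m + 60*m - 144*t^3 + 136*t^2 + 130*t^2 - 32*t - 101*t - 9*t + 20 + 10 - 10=m^2*(80*t - 50) + m*(88*t^2 - 199*t + 90) - 144*t^3 + 266*t^2 - 142*t + 20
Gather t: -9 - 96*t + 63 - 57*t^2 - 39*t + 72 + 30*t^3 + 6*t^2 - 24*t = 30*t^3 - 51*t^2 - 159*t + 126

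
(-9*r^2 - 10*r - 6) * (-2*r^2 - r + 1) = 18*r^4 + 29*r^3 + 13*r^2 - 4*r - 6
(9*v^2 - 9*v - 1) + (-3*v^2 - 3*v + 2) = 6*v^2 - 12*v + 1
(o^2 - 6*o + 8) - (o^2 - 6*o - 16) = 24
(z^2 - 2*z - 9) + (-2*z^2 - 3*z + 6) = -z^2 - 5*z - 3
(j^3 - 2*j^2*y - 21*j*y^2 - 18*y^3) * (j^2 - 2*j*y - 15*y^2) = j^5 - 4*j^4*y - 32*j^3*y^2 + 54*j^2*y^3 + 351*j*y^4 + 270*y^5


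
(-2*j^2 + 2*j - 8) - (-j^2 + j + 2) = -j^2 + j - 10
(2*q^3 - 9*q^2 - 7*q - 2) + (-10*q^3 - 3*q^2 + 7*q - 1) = -8*q^3 - 12*q^2 - 3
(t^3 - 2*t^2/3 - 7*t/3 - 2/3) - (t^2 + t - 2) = t^3 - 5*t^2/3 - 10*t/3 + 4/3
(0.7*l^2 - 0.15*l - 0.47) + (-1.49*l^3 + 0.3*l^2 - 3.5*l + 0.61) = -1.49*l^3 + 1.0*l^2 - 3.65*l + 0.14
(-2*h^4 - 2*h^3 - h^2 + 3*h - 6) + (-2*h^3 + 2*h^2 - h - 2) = -2*h^4 - 4*h^3 + h^2 + 2*h - 8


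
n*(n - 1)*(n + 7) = n^3 + 6*n^2 - 7*n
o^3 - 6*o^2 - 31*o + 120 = (o - 8)*(o - 3)*(o + 5)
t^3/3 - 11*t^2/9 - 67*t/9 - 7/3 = (t/3 + 1)*(t - 7)*(t + 1/3)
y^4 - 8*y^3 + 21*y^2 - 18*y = y*(y - 3)^2*(y - 2)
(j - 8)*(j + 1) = j^2 - 7*j - 8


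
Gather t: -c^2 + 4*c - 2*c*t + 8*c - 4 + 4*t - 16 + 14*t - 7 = -c^2 + 12*c + t*(18 - 2*c) - 27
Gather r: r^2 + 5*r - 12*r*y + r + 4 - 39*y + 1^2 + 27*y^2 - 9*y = r^2 + r*(6 - 12*y) + 27*y^2 - 48*y + 5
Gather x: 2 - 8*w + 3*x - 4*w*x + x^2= -8*w + x^2 + x*(3 - 4*w) + 2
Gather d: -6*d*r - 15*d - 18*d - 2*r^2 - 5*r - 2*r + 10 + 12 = d*(-6*r - 33) - 2*r^2 - 7*r + 22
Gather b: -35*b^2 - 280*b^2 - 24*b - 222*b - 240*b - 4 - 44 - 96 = -315*b^2 - 486*b - 144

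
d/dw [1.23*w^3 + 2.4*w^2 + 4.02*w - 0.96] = 3.69*w^2 + 4.8*w + 4.02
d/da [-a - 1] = -1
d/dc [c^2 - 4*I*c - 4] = 2*c - 4*I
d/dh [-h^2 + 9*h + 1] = 9 - 2*h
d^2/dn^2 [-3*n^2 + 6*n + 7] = -6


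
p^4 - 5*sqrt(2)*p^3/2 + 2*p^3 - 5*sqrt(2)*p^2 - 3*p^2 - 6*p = p*(p + 2)*(p - 3*sqrt(2))*(p + sqrt(2)/2)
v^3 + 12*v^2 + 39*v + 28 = (v + 1)*(v + 4)*(v + 7)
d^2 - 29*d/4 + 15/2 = (d - 6)*(d - 5/4)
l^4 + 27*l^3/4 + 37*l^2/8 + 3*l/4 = l*(l + 1/4)*(l + 1/2)*(l + 6)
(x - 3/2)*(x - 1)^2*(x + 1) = x^4 - 5*x^3/2 + x^2/2 + 5*x/2 - 3/2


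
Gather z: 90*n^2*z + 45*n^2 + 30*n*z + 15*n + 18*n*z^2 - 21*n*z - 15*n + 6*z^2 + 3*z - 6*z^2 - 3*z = 45*n^2 + 18*n*z^2 + z*(90*n^2 + 9*n)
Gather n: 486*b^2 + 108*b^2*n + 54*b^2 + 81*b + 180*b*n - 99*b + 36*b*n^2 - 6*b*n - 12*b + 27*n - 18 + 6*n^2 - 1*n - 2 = 540*b^2 - 30*b + n^2*(36*b + 6) + n*(108*b^2 + 174*b + 26) - 20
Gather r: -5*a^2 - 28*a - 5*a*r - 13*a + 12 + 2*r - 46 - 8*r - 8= -5*a^2 - 41*a + r*(-5*a - 6) - 42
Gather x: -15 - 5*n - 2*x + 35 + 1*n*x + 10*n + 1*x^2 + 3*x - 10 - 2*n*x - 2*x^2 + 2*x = 5*n - x^2 + x*(3 - n) + 10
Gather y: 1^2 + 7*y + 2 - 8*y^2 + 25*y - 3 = -8*y^2 + 32*y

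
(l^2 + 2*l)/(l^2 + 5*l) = (l + 2)/(l + 5)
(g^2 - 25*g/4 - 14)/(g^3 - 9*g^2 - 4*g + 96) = (g + 7/4)/(g^2 - g - 12)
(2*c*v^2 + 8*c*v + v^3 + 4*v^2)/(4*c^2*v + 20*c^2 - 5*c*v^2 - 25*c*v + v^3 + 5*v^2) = v*(2*c*v + 8*c + v^2 + 4*v)/(4*c^2*v + 20*c^2 - 5*c*v^2 - 25*c*v + v^3 + 5*v^2)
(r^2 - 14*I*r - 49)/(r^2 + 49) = (r - 7*I)/(r + 7*I)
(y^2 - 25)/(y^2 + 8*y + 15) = (y - 5)/(y + 3)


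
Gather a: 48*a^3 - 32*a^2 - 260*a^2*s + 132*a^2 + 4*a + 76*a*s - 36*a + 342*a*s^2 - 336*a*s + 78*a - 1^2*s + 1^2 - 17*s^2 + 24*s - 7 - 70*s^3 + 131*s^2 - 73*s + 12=48*a^3 + a^2*(100 - 260*s) + a*(342*s^2 - 260*s + 46) - 70*s^3 + 114*s^2 - 50*s + 6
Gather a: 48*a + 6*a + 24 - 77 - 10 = 54*a - 63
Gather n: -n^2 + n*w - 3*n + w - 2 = -n^2 + n*(w - 3) + w - 2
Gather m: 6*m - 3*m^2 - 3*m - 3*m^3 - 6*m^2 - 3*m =-3*m^3 - 9*m^2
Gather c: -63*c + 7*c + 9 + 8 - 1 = 16 - 56*c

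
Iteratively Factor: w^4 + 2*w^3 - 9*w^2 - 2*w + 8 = (w + 1)*(w^3 + w^2 - 10*w + 8) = (w - 2)*(w + 1)*(w^2 + 3*w - 4) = (w - 2)*(w - 1)*(w + 1)*(w + 4)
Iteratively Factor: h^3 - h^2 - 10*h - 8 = (h + 1)*(h^2 - 2*h - 8) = (h + 1)*(h + 2)*(h - 4)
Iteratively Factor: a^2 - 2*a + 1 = (a - 1)*(a - 1)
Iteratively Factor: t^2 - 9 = (t + 3)*(t - 3)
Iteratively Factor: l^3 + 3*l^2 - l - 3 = (l + 1)*(l^2 + 2*l - 3) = (l + 1)*(l + 3)*(l - 1)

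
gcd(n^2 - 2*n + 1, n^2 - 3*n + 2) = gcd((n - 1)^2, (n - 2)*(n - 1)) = n - 1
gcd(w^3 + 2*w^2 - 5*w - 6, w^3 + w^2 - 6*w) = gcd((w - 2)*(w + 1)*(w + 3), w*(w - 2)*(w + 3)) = w^2 + w - 6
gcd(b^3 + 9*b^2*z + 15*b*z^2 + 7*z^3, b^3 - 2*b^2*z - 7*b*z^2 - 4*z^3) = b^2 + 2*b*z + z^2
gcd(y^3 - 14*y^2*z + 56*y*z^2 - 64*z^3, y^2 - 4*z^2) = y - 2*z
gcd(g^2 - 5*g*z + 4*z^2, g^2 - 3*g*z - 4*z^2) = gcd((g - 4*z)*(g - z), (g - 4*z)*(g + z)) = -g + 4*z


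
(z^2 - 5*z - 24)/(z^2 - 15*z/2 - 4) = 2*(z + 3)/(2*z + 1)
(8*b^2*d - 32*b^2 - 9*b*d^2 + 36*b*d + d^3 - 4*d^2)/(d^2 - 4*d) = 8*b^2/d - 9*b + d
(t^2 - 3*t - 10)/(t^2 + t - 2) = (t - 5)/(t - 1)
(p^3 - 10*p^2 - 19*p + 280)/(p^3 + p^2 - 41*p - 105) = (p - 8)/(p + 3)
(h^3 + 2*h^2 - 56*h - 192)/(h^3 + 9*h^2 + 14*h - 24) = (h - 8)/(h - 1)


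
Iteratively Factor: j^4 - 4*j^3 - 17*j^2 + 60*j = (j)*(j^3 - 4*j^2 - 17*j + 60) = j*(j - 5)*(j^2 + j - 12) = j*(j - 5)*(j + 4)*(j - 3)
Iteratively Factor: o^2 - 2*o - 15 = (o + 3)*(o - 5)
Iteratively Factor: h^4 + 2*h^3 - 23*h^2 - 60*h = (h + 4)*(h^3 - 2*h^2 - 15*h) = (h + 3)*(h + 4)*(h^2 - 5*h) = h*(h + 3)*(h + 4)*(h - 5)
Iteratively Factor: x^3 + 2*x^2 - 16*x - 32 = (x - 4)*(x^2 + 6*x + 8) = (x - 4)*(x + 4)*(x + 2)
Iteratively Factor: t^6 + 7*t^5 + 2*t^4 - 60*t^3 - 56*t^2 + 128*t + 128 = (t + 1)*(t^5 + 6*t^4 - 4*t^3 - 56*t^2 + 128) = (t - 2)*(t + 1)*(t^4 + 8*t^3 + 12*t^2 - 32*t - 64) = (t - 2)^2*(t + 1)*(t^3 + 10*t^2 + 32*t + 32) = (t - 2)^2*(t + 1)*(t + 4)*(t^2 + 6*t + 8) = (t - 2)^2*(t + 1)*(t + 4)^2*(t + 2)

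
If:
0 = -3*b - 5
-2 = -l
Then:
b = -5/3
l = 2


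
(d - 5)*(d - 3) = d^2 - 8*d + 15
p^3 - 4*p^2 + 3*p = p*(p - 3)*(p - 1)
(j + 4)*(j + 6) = j^2 + 10*j + 24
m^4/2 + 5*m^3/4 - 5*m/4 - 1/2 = (m/2 + 1)*(m - 1)*(m + 1/2)*(m + 1)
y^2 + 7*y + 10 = (y + 2)*(y + 5)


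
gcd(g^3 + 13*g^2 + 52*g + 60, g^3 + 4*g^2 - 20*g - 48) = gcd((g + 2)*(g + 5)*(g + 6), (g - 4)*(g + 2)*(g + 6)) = g^2 + 8*g + 12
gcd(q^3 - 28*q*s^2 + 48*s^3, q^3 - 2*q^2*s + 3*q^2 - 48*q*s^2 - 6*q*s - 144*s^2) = q + 6*s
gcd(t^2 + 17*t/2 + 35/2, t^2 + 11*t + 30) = t + 5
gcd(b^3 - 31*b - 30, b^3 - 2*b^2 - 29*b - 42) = 1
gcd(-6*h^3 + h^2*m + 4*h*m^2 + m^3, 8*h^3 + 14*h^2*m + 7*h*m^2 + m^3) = 2*h + m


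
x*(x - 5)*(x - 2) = x^3 - 7*x^2 + 10*x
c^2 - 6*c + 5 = (c - 5)*(c - 1)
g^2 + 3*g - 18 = (g - 3)*(g + 6)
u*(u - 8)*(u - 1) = u^3 - 9*u^2 + 8*u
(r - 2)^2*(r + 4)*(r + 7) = r^4 + 7*r^3 - 12*r^2 - 68*r + 112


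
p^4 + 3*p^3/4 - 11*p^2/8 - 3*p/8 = p*(p - 1)*(p + 1/4)*(p + 3/2)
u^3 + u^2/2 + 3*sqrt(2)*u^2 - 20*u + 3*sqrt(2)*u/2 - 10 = (u + 1/2)*(u - 2*sqrt(2))*(u + 5*sqrt(2))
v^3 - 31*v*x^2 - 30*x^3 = (v - 6*x)*(v + x)*(v + 5*x)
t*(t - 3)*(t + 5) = t^3 + 2*t^2 - 15*t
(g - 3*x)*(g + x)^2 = g^3 - g^2*x - 5*g*x^2 - 3*x^3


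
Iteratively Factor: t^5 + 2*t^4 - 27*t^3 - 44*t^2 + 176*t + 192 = (t + 1)*(t^4 + t^3 - 28*t^2 - 16*t + 192) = (t + 1)*(t + 4)*(t^3 - 3*t^2 - 16*t + 48) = (t - 3)*(t + 1)*(t + 4)*(t^2 - 16) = (t - 3)*(t + 1)*(t + 4)^2*(t - 4)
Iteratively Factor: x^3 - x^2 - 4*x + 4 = (x - 1)*(x^2 - 4) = (x - 1)*(x + 2)*(x - 2)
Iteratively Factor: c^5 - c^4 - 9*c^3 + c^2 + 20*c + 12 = (c + 1)*(c^4 - 2*c^3 - 7*c^2 + 8*c + 12) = (c - 3)*(c + 1)*(c^3 + c^2 - 4*c - 4) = (c - 3)*(c - 2)*(c + 1)*(c^2 + 3*c + 2) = (c - 3)*(c - 2)*(c + 1)^2*(c + 2)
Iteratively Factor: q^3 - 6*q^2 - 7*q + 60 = (q - 4)*(q^2 - 2*q - 15) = (q - 4)*(q + 3)*(q - 5)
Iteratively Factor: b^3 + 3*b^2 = (b + 3)*(b^2) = b*(b + 3)*(b)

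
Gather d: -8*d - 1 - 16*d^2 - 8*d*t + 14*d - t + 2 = -16*d^2 + d*(6 - 8*t) - t + 1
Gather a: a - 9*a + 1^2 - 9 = -8*a - 8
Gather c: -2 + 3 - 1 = 0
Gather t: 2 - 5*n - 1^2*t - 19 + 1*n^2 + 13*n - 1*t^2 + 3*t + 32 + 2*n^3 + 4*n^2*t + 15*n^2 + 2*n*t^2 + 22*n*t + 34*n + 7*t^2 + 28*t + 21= 2*n^3 + 16*n^2 + 42*n + t^2*(2*n + 6) + t*(4*n^2 + 22*n + 30) + 36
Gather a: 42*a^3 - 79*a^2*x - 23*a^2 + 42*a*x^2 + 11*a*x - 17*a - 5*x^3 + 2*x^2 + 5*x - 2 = 42*a^3 + a^2*(-79*x - 23) + a*(42*x^2 + 11*x - 17) - 5*x^3 + 2*x^2 + 5*x - 2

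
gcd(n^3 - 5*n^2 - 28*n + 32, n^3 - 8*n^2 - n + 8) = n^2 - 9*n + 8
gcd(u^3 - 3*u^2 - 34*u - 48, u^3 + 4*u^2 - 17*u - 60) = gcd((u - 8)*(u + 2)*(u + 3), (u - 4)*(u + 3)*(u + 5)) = u + 3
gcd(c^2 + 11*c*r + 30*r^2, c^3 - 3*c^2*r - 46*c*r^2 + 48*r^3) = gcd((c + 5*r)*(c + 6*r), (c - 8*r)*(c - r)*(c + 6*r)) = c + 6*r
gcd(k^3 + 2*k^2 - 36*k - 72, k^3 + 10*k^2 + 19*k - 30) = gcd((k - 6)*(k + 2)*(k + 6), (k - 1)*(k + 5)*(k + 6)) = k + 6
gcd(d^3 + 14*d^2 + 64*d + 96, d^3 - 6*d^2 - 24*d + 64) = d + 4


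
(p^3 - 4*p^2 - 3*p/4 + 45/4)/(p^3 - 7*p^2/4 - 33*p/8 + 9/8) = 2*(2*p - 5)/(4*p - 1)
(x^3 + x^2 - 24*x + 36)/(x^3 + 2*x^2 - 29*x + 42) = (x + 6)/(x + 7)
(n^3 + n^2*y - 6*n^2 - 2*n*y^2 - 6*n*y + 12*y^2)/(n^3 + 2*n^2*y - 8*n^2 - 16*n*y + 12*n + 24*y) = (n - y)/(n - 2)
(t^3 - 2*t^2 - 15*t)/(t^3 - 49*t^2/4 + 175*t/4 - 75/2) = 4*t*(t + 3)/(4*t^2 - 29*t + 30)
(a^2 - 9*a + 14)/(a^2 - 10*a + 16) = (a - 7)/(a - 8)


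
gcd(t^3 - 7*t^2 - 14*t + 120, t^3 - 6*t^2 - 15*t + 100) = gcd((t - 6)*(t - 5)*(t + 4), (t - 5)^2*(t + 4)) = t^2 - t - 20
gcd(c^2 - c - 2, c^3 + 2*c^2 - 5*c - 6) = c^2 - c - 2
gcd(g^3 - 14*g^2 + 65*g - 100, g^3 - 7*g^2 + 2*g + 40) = g^2 - 9*g + 20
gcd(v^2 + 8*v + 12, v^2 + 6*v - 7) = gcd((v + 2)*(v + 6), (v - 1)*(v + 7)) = 1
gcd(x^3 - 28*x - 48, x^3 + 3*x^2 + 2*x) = x + 2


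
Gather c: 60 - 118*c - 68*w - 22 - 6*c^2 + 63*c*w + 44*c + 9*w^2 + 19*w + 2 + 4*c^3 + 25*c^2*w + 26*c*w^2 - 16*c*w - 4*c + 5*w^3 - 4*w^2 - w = 4*c^3 + c^2*(25*w - 6) + c*(26*w^2 + 47*w - 78) + 5*w^3 + 5*w^2 - 50*w + 40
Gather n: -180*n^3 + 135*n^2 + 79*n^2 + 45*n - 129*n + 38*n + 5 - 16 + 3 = -180*n^3 + 214*n^2 - 46*n - 8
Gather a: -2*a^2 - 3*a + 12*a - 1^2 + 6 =-2*a^2 + 9*a + 5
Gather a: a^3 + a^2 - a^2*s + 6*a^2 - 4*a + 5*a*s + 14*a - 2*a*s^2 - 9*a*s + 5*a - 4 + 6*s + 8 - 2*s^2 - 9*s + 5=a^3 + a^2*(7 - s) + a*(-2*s^2 - 4*s + 15) - 2*s^2 - 3*s + 9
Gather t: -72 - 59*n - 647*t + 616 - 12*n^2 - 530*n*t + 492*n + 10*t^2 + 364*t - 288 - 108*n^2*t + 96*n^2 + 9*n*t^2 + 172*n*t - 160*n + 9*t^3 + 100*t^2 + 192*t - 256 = 84*n^2 + 273*n + 9*t^3 + t^2*(9*n + 110) + t*(-108*n^2 - 358*n - 91)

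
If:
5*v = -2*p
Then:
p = -5*v/2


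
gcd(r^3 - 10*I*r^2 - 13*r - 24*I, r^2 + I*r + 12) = r - 3*I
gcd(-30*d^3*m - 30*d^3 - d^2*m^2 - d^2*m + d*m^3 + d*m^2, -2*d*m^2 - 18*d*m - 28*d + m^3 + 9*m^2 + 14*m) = 1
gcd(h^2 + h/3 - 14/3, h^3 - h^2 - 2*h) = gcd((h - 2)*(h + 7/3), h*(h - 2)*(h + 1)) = h - 2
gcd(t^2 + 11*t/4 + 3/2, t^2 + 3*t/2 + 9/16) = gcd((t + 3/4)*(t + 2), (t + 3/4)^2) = t + 3/4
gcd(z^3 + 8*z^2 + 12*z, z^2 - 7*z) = z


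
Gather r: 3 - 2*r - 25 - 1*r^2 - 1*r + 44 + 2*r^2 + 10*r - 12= r^2 + 7*r + 10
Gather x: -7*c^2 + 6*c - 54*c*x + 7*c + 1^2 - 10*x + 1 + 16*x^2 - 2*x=-7*c^2 + 13*c + 16*x^2 + x*(-54*c - 12) + 2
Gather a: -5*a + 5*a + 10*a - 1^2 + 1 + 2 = 10*a + 2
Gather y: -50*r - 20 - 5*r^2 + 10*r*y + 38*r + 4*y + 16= -5*r^2 - 12*r + y*(10*r + 4) - 4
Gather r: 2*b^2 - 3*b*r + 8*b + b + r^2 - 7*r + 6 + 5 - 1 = 2*b^2 + 9*b + r^2 + r*(-3*b - 7) + 10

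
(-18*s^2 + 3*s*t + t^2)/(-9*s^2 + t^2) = (6*s + t)/(3*s + t)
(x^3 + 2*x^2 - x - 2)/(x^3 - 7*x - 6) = (x - 1)/(x - 3)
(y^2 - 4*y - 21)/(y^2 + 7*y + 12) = (y - 7)/(y + 4)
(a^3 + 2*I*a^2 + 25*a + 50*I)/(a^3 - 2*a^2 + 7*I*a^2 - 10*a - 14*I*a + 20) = (a - 5*I)/(a - 2)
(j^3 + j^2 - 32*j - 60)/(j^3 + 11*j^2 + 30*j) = (j^2 - 4*j - 12)/(j*(j + 6))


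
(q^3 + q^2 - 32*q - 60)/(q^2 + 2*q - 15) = (q^2 - 4*q - 12)/(q - 3)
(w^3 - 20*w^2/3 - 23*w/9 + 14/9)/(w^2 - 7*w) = w + 1/3 - 2/(9*w)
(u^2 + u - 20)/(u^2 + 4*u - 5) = (u - 4)/(u - 1)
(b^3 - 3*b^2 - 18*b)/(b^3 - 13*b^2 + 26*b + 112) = b*(b^2 - 3*b - 18)/(b^3 - 13*b^2 + 26*b + 112)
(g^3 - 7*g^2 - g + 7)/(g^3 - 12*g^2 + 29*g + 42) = (g - 1)/(g - 6)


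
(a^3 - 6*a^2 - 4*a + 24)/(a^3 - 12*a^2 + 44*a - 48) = (a + 2)/(a - 4)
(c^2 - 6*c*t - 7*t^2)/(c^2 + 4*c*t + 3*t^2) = (c - 7*t)/(c + 3*t)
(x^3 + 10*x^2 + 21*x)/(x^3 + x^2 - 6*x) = (x + 7)/(x - 2)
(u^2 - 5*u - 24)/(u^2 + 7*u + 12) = (u - 8)/(u + 4)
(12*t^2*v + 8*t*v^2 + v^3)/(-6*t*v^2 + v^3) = (-12*t^2 - 8*t*v - v^2)/(v*(6*t - v))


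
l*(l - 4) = l^2 - 4*l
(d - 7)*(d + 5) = d^2 - 2*d - 35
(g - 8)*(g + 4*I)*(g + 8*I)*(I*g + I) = I*g^4 - 12*g^3 - 7*I*g^3 + 84*g^2 - 40*I*g^2 + 96*g + 224*I*g + 256*I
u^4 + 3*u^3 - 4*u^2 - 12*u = u*(u - 2)*(u + 2)*(u + 3)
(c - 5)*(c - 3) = c^2 - 8*c + 15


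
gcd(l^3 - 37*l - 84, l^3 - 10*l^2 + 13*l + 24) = 1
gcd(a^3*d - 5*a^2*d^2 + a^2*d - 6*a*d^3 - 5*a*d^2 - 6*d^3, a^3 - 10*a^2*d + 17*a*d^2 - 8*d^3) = 1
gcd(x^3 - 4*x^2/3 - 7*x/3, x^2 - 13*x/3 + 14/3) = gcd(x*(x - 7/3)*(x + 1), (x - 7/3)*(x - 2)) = x - 7/3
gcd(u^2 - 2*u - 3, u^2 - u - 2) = u + 1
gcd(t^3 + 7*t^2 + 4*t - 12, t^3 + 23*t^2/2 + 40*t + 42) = t^2 + 8*t + 12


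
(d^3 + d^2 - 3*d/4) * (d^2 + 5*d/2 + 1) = d^5 + 7*d^4/2 + 11*d^3/4 - 7*d^2/8 - 3*d/4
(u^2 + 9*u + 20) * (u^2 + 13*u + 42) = u^4 + 22*u^3 + 179*u^2 + 638*u + 840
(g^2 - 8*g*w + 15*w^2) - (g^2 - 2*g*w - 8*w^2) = -6*g*w + 23*w^2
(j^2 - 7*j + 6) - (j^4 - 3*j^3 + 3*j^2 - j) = -j^4 + 3*j^3 - 2*j^2 - 6*j + 6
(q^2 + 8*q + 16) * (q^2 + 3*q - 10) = q^4 + 11*q^3 + 30*q^2 - 32*q - 160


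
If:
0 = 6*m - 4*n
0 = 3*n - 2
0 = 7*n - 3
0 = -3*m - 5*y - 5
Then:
No Solution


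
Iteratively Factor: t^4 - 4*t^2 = (t - 2)*(t^3 + 2*t^2) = t*(t - 2)*(t^2 + 2*t) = t^2*(t - 2)*(t + 2)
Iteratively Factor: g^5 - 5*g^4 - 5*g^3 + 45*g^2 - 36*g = (g - 1)*(g^4 - 4*g^3 - 9*g^2 + 36*g) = (g - 1)*(g + 3)*(g^3 - 7*g^2 + 12*g) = g*(g - 1)*(g + 3)*(g^2 - 7*g + 12) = g*(g - 4)*(g - 1)*(g + 3)*(g - 3)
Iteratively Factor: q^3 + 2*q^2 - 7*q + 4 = (q + 4)*(q^2 - 2*q + 1) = (q - 1)*(q + 4)*(q - 1)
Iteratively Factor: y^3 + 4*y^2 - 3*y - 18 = (y + 3)*(y^2 + y - 6) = (y + 3)^2*(y - 2)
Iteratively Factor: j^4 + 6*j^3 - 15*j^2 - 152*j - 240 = (j + 4)*(j^3 + 2*j^2 - 23*j - 60) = (j - 5)*(j + 4)*(j^2 + 7*j + 12) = (j - 5)*(j + 4)^2*(j + 3)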